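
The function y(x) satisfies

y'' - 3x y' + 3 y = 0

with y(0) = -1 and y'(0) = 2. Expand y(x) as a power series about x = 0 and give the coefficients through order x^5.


Ansatz: y(x) = sum_{n>=0} a_n x^n, so y'(x) = sum_{n>=1} n a_n x^(n-1) and y''(x) = sum_{n>=2} n(n-1) a_n x^(n-2).
Substitute into P(x) y'' + Q(x) y' + R(x) y = 0 with P(x) = 1, Q(x) = -3x, R(x) = 3, and match powers of x.
Initial conditions: a_0 = -1, a_1 = 2.
Setting the coefficient of each power of x to zero and solving order by order (substituting the coefficients already found):
  x^0: 2 a_2 + 3 a_0 = 0  ->  2 a_2 = -3 a_0 = 3  ->  a_2 = 3/2
  x^1: 6 a_3 = 0  ->  a_3 = 0
  x^2: 12 a_4 - 3 a_2 = 0  ->  12 a_4 = 3 a_2 = 9/2  ->  a_4 = 3/8
  x^3: 20 a_5 - 6 a_3 = 0  ->  20 a_5 = 6 a_3 = 0  ->  a_5 = 0
Truncated series: y(x) = -1 + 2 x + (3/2) x^2 + (3/8) x^4 + O(x^6).

a_0 = -1; a_1 = 2; a_2 = 3/2; a_3 = 0; a_4 = 3/8; a_5 = 0


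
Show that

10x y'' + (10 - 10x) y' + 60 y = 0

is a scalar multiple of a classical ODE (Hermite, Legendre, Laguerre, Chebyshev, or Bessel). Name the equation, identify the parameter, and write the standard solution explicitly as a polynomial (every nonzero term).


All three coefficients share the factor 10; dividing through by 10 gives  x y'' + (1 - x) y' + 6 y = 0.
This matches the Laguerre equation x y'' + (1 - x) y' + n y = 0 with n = 6; the polynomial solution is L_6(x).
With y = sum_k a_k x^k, matching x^k gives (k+1)k a_{k+1} + (k+1) a_{k+1} - k a_k + n a_k = 0, i.e. (k+1)^2 a_{k+1} = (k - n) a_k = (k - 6) a_k. The right side vanishes at k = 6, so the series terminates at degree 6.
Standard normalization L_n(0) = 1 gives a_0 = 1. Work upward with a_{k+1} = (k - 6) a_k / (k+1)^2:
  a_1 = (0 - 6)(1) / 1^2 = -6/1 = -6
  a_2 = (1 - 6)(-6) / 2^2 = 30/4 = 15/2
  a_3 = (2 - 6)(15/2) / 3^2 = -30/9 = -10/3
  a_4 = (3 - 6)(-10/3) / 4^2 = 10/16 = 5/8
  a_5 = (4 - 6)(5/8) / 5^2 = (-5/4)/25 = -1/20
  a_6 = (5 - 6)(-1/20) / 6^2 = (1/20)/36 = 1/720
Hence L_6(x) = x^6/720 - x^5/20 + 5 x^4/8 - 10 x^3/3 + 15 x^2/2 - 6 x + 1.

L_6(x); series = x^6/720 - x^5/20 + 5 x^4/8 - 10 x^3/3 + 15 x^2/2 - 6 x + 1


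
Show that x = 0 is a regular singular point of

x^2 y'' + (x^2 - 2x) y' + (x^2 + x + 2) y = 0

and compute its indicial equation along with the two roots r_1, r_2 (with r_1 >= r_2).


Divide by x^2 to reach normal form y'' + P_1(x) y' + P_2(x) y = 0 with P_1(x) = 1 - 2/x and P_2(x) = 1 + 1/x + 2/x^2.
x = 0 is a singular point because the y'-coefficient 1 - 2/x has a pole at x = 0 and the y-coefficient 1 + 1/x + 2/x^2 has a pole at x = 0.
It is a regular singular point because x P_1(x) = p(x) = x - 2 and x^2 P_2(x) = q(x) = x^2 + x + 2 are polynomials, hence analytic at x = 0.
p(0) = -2,  q(0) = 2.
Indicial equation: r(r-1) + p(0) r + q(0) = 0, i.e. r^2 + (p(0) - 1) r + q(0) = 0, i.e. r^2 - 3 r + 2 = 0.
Discriminant: (-3)^2 - 4(2) = 1, so r = (3 ± 1)/2.
Solving: r_1 = 2, r_2 = 1.

indicial: r^2 - 3 r + 2 = 0; roots r_1 = 2, r_2 = 1


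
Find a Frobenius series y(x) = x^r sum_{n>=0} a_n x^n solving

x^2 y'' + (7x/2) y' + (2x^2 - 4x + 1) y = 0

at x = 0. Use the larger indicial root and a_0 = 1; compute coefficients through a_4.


Write in Frobenius form y'' + (p(x)/x) y' + (q(x)/x^2) y = 0:
  p(x) = 7/2,  q(x) = 2x^2 - 4x + 1.
Indicial equation: r(r-1) + (7/2) r + (1) = 0 -> roots r_1 = -1/2, r_2 = -2.
Take r = r_1 = -1/2. Let y(x) = x^r sum_{n>=0} a_n x^n with a_0 = 1.
Substitute y = x^r sum a_n x^n and match x^{r+n}. The recurrence is
  D(n) a_n - 4 a_{n-1} + 2 a_{n-2} = 0,  where D(n) = (r+n)(r+n-1) + (7/2)(r+n) + (1).
  a_n = [4 a_{n-1} - 2 a_{n-2}] / D(n).
Since the indicial polynomial factors as (r - r_1)(r - r_2), D(n) = (r_1 + n - r_1)(r_1 + n - r_2) = n(n + 3/2).
Evaluating step by step (a_0 = 1):
  n = 1: D(1) = 1(1 + 3/2) = 5/2; numerator = 4(1) = 4; a_1 = (4)/(5/2) = 8/5
  n = 2: D(2) = 2(2 + 3/2) = 7; numerator = 4(8/5) - 2(1) = 22/5; a_2 = (22/5)/(7) = 22/35
  n = 3: D(3) = 3(3 + 3/2) = 27/2; numerator = 4(22/35) - 2(8/5) = -24/35; a_3 = (-24/35)/(27/2) = -16/315
  n = 4: D(4) = 4(4 + 3/2) = 22; numerator = 4(-16/315) - 2(22/35) = -92/63; a_4 = (-92/63)/(22) = -46/693

r = -1/2; a_0 = 1; a_1 = 8/5; a_2 = 22/35; a_3 = -16/315; a_4 = -46/693


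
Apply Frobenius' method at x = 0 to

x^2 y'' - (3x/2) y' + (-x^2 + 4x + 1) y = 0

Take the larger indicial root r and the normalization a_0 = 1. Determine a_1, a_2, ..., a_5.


Write in Frobenius form y'' + (p(x)/x) y' + (q(x)/x^2) y = 0:
  p(x) = -3/2,  q(x) = -x^2 + 4x + 1.
Indicial equation: r(r-1) + (-3/2) r + (1) = 0 -> roots r_1 = 2, r_2 = 1/2.
Take r = r_1 = 2. Let y(x) = x^r sum_{n>=0} a_n x^n with a_0 = 1.
Substitute y = x^r sum a_n x^n and match x^{r+n}. The recurrence is
  D(n) a_n + 4 a_{n-1} - 1 a_{n-2} = 0,  where D(n) = (r+n)(r+n-1) + (-3/2)(r+n) + (1).
  a_n = [-4 a_{n-1} + 1 a_{n-2}] / D(n).
Since the indicial polynomial factors as (r - r_1)(r - r_2), D(n) = (r_1 + n - r_1)(r_1 + n - r_2) = n(n + 3/2).
Evaluating step by step (a_0 = 1):
  n = 1: D(1) = 1(1 + 3/2) = 5/2; numerator = -4(1) = -4; a_1 = (-4)/(5/2) = -8/5
  n = 2: D(2) = 2(2 + 3/2) = 7; numerator = -4(-8/5) + 1(1) = 37/5; a_2 = (37/5)/(7) = 37/35
  n = 3: D(3) = 3(3 + 3/2) = 27/2; numerator = -4(37/35) + 1(-8/5) = -204/35; a_3 = (-204/35)/(27/2) = -136/315
  n = 4: D(4) = 4(4 + 3/2) = 22; numerator = -4(-136/315) + 1(37/35) = 877/315; a_4 = (877/315)/(22) = 877/6930
  n = 5: D(5) = 5(5 + 3/2) = 65/2; numerator = -4(877/6930) + 1(-136/315) = -650/693; a_5 = (-650/693)/(65/2) = -20/693

r = 2; a_0 = 1; a_1 = -8/5; a_2 = 37/35; a_3 = -136/315; a_4 = 877/6930; a_5 = -20/693


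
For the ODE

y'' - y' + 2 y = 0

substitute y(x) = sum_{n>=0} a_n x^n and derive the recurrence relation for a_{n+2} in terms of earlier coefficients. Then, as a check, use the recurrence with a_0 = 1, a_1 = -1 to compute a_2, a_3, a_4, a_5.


Substitute y = sum_n a_n x^n.
y''(x) has coefficient (n+2)(n+1) a_{n+2} at x^n;
-y'(x) has coefficient -(n+1) a_{n+1} at x^n;
2 y(x) has coefficient 2 a_n at x^n.
Matching x^n: (n+2)(n+1) a_{n+2} - (n+1) a_{n+1} + 2 a_n = 0.
Thus a_{n+2} = [(n+1) a_{n+1} - 2 a_n] / ((n+1)(n+2)).

Check with a_0 = 1, a_1 = -1 (apply the recurrence for n = 0, 1, 2, 3): a_0 = 1, a_1 = -1, a_2 = -3/2, a_3 = -1/6, a_4 = 5/24, a_5 = 7/120.

a_(n+2) = [(n+1) a_(n+1) - 2 a_n] / ((n+1)(n+2)); check: a_0 = 1, a_1 = -1, a_2 = -3/2, a_3 = -1/6, a_4 = 5/24, a_5 = 7/120


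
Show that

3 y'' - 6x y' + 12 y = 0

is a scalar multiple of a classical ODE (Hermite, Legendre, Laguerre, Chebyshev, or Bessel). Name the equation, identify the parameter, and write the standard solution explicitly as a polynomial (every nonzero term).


All three coefficients share the factor 3; dividing through by 3 gives  y'' - 2x y' + 4 y = 0.
This matches the Hermite equation y'' - 2x y' + 2n y = 0 with 2n = 4, so n = 2; the polynomial solution is H_2(x).
With y = sum_k a_k x^k, matching x^k gives (k+2)(k+1) a_{k+2} = 2(k - n) a_k = 2(k - 2) a_k. The right side vanishes at k = 2, so the series with the parity of 2 terminates at degree 2.
Standard normalization: leading coefficient of H_n is 2^n, so a_2 = 2^2 = 4. Work downward with a_k = (k+1)(k+2) a_{k+2} / (2(k - n)):
  a_0 = (1)(2)(4) / (2(0 - 2)) = 8/(-4) = -2
Hence H_2(x) = 4 x^2 - 2.

H_2(x); series = 4 x^2 - 2


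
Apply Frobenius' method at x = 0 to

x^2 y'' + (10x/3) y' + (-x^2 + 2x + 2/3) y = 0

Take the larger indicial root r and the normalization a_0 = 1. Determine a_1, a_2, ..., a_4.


Write in Frobenius form y'' + (p(x)/x) y' + (q(x)/x^2) y = 0:
  p(x) = 10/3,  q(x) = -x^2 + 2x + 2/3.
Indicial equation: r(r-1) + (10/3) r + (2/3) = 0 -> roots r_1 = -1/3, r_2 = -2.
Take r = r_1 = -1/3. Let y(x) = x^r sum_{n>=0} a_n x^n with a_0 = 1.
Substitute y = x^r sum a_n x^n and match x^{r+n}. The recurrence is
  D(n) a_n + 2 a_{n-1} - 1 a_{n-2} = 0,  where D(n) = (r+n)(r+n-1) + (10/3)(r+n) + (2/3).
  a_n = [-2 a_{n-1} + 1 a_{n-2}] / D(n).
Since the indicial polynomial factors as (r - r_1)(r - r_2), D(n) = (r_1 + n - r_1)(r_1 + n - r_2) = n(n + 5/3).
Evaluating step by step (a_0 = 1):
  n = 1: D(1) = 1(1 + 5/3) = 8/3; numerator = -2(1) = -2; a_1 = (-2)/(8/3) = -3/4
  n = 2: D(2) = 2(2 + 5/3) = 22/3; numerator = -2(-3/4) + 1(1) = 5/2; a_2 = (5/2)/(22/3) = 15/44
  n = 3: D(3) = 3(3 + 5/3) = 14; numerator = -2(15/44) + 1(-3/4) = -63/44; a_3 = (-63/44)/(14) = -9/88
  n = 4: D(4) = 4(4 + 5/3) = 68/3; numerator = -2(-9/88) + 1(15/44) = 6/11; a_4 = (6/11)/(68/3) = 9/374

r = -1/3; a_0 = 1; a_1 = -3/4; a_2 = 15/44; a_3 = -9/88; a_4 = 9/374


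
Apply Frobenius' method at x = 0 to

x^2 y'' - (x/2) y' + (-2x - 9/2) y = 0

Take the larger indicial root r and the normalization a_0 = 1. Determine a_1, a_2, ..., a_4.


Write in Frobenius form y'' + (p(x)/x) y' + (q(x)/x^2) y = 0:
  p(x) = -1/2,  q(x) = -2x - 9/2.
Indicial equation: r(r-1) + (-1/2) r + (-9/2) = 0 -> roots r_1 = 3, r_2 = -3/2.
Take r = r_1 = 3. Let y(x) = x^r sum_{n>=0} a_n x^n with a_0 = 1.
Substitute y = x^r sum a_n x^n and match x^{r+n}. The recurrence is
  D(n) a_n - 2 a_{n-1} = 0,  where D(n) = (r+n)(r+n-1) + (-1/2)(r+n) + (-9/2).
  a_n = 2 / D(n) * a_{n-1}.
Since the indicial polynomial factors as (r - r_1)(r - r_2), D(n) = (r_1 + n - r_1)(r_1 + n - r_2) = n(n + 9/2).
Evaluating step by step (a_0 = 1):
  n = 1: D(1) = 1(1 + 9/2) = 11/2; numerator = 2(1) = 2; a_1 = (2)/(11/2) = 4/11
  n = 2: D(2) = 2(2 + 9/2) = 13; numerator = 2(4/11) = 8/11; a_2 = (8/11)/(13) = 8/143
  n = 3: D(3) = 3(3 + 9/2) = 45/2; numerator = 2(8/143) = 16/143; a_3 = (16/143)/(45/2) = 32/6435
  n = 4: D(4) = 4(4 + 9/2) = 34; numerator = 2(32/6435) = 64/6435; a_4 = (64/6435)/(34) = 32/109395

r = 3; a_0 = 1; a_1 = 4/11; a_2 = 8/143; a_3 = 32/6435; a_4 = 32/109395


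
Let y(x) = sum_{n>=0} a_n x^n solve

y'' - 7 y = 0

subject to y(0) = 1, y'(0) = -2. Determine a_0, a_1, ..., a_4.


Ansatz: y(x) = sum_{n>=0} a_n x^n, so y'(x) = sum_{n>=1} n a_n x^(n-1) and y''(x) = sum_{n>=2} n(n-1) a_n x^(n-2).
Substitute into P(x) y'' + Q(x) y' + R(x) y = 0 with P(x) = 1, Q(x) = 0, R(x) = -7, and match powers of x.
Initial conditions: a_0 = 1, a_1 = -2.
Setting the coefficient of each power of x to zero and solving order by order (substituting the coefficients already found):
  x^0: 2 a_2 - 7 a_0 = 0  ->  2 a_2 = 7 a_0 = 7  ->  a_2 = 7/2
  x^1: 6 a_3 - 7 a_1 = 0  ->  6 a_3 = 7 a_1 = -14  ->  a_3 = -7/3
  x^2: 12 a_4 - 7 a_2 = 0  ->  12 a_4 = 7 a_2 = 49/2  ->  a_4 = 49/24
Truncated series: y(x) = 1 - 2 x + (7/2) x^2 - (7/3) x^3 + (49/24) x^4 + O(x^5).

a_0 = 1; a_1 = -2; a_2 = 7/2; a_3 = -7/3; a_4 = 49/24


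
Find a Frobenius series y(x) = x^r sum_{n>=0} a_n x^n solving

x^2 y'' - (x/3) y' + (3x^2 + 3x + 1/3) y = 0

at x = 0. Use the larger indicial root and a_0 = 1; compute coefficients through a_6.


Write in Frobenius form y'' + (p(x)/x) y' + (q(x)/x^2) y = 0:
  p(x) = -1/3,  q(x) = 3x^2 + 3x + 1/3.
Indicial equation: r(r-1) + (-1/3) r + (1/3) = 0 -> roots r_1 = 1, r_2 = 1/3.
Take r = r_1 = 1. Let y(x) = x^r sum_{n>=0} a_n x^n with a_0 = 1.
Substitute y = x^r sum a_n x^n and match x^{r+n}. The recurrence is
  D(n) a_n + 3 a_{n-1} + 3 a_{n-2} = 0,  where D(n) = (r+n)(r+n-1) + (-1/3)(r+n) + (1/3).
  a_n = [-3 a_{n-1} - 3 a_{n-2}] / D(n).
Since the indicial polynomial factors as (r - r_1)(r - r_2), D(n) = (r_1 + n - r_1)(r_1 + n - r_2) = n(n + 2/3).
Evaluating step by step (a_0 = 1):
  n = 1: D(1) = 1(1 + 2/3) = 5/3; numerator = -3(1) = -3; a_1 = (-3)/(5/3) = -9/5
  n = 2: D(2) = 2(2 + 2/3) = 16/3; numerator = -3(-9/5) - 3(1) = 12/5; a_2 = (12/5)/(16/3) = 9/20
  n = 3: D(3) = 3(3 + 2/3) = 11; numerator = -3(9/20) - 3(-9/5) = 81/20; a_3 = (81/20)/(11) = 81/220
  n = 4: D(4) = 4(4 + 2/3) = 56/3; numerator = -3(81/220) - 3(9/20) = -27/11; a_4 = (-27/11)/(56/3) = -81/616
  n = 5: D(5) = 5(5 + 2/3) = 85/3; numerator = -3(-81/616) - 3(81/220) = -2187/3080; a_5 = (-2187/3080)/(85/3) = -6561/261800
  n = 6: D(6) = 6(6 + 2/3) = 40; numerator = -3(-6561/261800) - 3(-81/616) = 5589/11900; a_6 = (5589/11900)/(40) = 5589/476000

r = 1; a_0 = 1; a_1 = -9/5; a_2 = 9/20; a_3 = 81/220; a_4 = -81/616; a_5 = -6561/261800; a_6 = 5589/476000


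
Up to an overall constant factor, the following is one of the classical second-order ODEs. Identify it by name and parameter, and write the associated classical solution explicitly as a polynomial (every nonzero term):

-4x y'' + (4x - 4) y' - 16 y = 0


All three coefficients share the factor -4; dividing through by -4 gives  x y'' + (1 - x) y' + 4 y = 0.
This matches the Laguerre equation x y'' + (1 - x) y' + n y = 0 with n = 4; the polynomial solution is L_4(x).
With y = sum_k a_k x^k, matching x^k gives (k+1)k a_{k+1} + (k+1) a_{k+1} - k a_k + n a_k = 0, i.e. (k+1)^2 a_{k+1} = (k - n) a_k = (k - 4) a_k. The right side vanishes at k = 4, so the series terminates at degree 4.
Standard normalization L_n(0) = 1 gives a_0 = 1. Work upward with a_{k+1} = (k - 4) a_k / (k+1)^2:
  a_1 = (0 - 4)(1) / 1^2 = -4/1 = -4
  a_2 = (1 - 4)(-4) / 2^2 = 12/4 = 3
  a_3 = (2 - 4)(3) / 3^2 = -6/9 = -2/3
  a_4 = (3 - 4)(-2/3) / 4^2 = (2/3)/16 = 1/24
Hence L_4(x) = x^4/24 - 2 x^3/3 + 3 x^2 - 4 x + 1.

L_4(x); series = x^4/24 - 2 x^3/3 + 3 x^2 - 4 x + 1


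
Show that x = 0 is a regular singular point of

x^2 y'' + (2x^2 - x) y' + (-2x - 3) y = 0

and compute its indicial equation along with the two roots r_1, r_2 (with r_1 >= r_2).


Divide by x^2 to reach normal form y'' + P_1(x) y' + P_2(x) y = 0 with P_1(x) = 2 - 1/x and P_2(x) = -2/x - 3/x^2.
x = 0 is a singular point because the y'-coefficient 2 - 1/x has a pole at x = 0 and the y-coefficient -2/x - 3/x^2 has a pole at x = 0.
It is a regular singular point because x P_1(x) = p(x) = 2x - 1 and x^2 P_2(x) = q(x) = -2x - 3 are polynomials, hence analytic at x = 0.
p(0) = -1,  q(0) = -3.
Indicial equation: r(r-1) + p(0) r + q(0) = 0, i.e. r^2 + (p(0) - 1) r + q(0) = 0, i.e. r^2 - 2 r - 3 = 0.
Discriminant: (-2)^2 - 4(-3) = 16, so r = (2 ± 4)/2.
Solving: r_1 = 3, r_2 = -1.

indicial: r^2 - 2 r - 3 = 0; roots r_1 = 3, r_2 = -1


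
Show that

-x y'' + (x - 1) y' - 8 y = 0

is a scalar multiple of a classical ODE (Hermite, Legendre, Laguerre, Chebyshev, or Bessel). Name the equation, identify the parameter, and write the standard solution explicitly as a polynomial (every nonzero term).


All three coefficients share the factor -1; dividing through by -1 gives  x y'' + (1 - x) y' + 8 y = 0.
This matches the Laguerre equation x y'' + (1 - x) y' + n y = 0 with n = 8; the polynomial solution is L_8(x).
With y = sum_k a_k x^k, matching x^k gives (k+1)k a_{k+1} + (k+1) a_{k+1} - k a_k + n a_k = 0, i.e. (k+1)^2 a_{k+1} = (k - n) a_k = (k - 8) a_k. The right side vanishes at k = 8, so the series terminates at degree 8.
Standard normalization L_n(0) = 1 gives a_0 = 1. Work upward with a_{k+1} = (k - 8) a_k / (k+1)^2:
  a_1 = (0 - 8)(1) / 1^2 = -8/1 = -8
  a_2 = (1 - 8)(-8) / 2^2 = 56/4 = 14
  a_3 = (2 - 8)(14) / 3^2 = -84/9 = -28/3
  a_4 = (3 - 8)(-28/3) / 4^2 = (140/3)/16 = 35/12
  a_5 = (4 - 8)(35/12) / 5^2 = (-35/3)/25 = -7/15
  a_6 = (5 - 8)(-7/15) / 6^2 = (7/5)/36 = 7/180
  a_7 = (6 - 8)(7/180) / 7^2 = (-7/90)/49 = -1/630
  a_8 = (7 - 8)(-1/630) / 8^2 = (1/630)/64 = 1/40320
Hence L_8(x) = x^8/40320 - x^7/630 + 7 x^6/180 - 7 x^5/15 + 35 x^4/12 - 28 x^3/3 + 14 x^2 - 8 x + 1.

L_8(x); series = x^8/40320 - x^7/630 + 7 x^6/180 - 7 x^5/15 + 35 x^4/12 - 28 x^3/3 + 14 x^2 - 8 x + 1


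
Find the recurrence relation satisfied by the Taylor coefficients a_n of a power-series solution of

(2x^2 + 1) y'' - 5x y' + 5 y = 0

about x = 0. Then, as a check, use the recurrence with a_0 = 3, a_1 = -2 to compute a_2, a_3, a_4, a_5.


Substitute y = sum_n a_n x^n.
(1 + 2 x^2) y'' contributes (n+2)(n+1) a_{n+2} + 2 n(n-1) a_n at x^n.
-5 x y'(x) contributes -5 n a_n at x^n.
5 y(x) contributes 5 a_n at x^n.
Matching x^n: (n+2)(n+1) a_{n+2} + (2 n(n-1) - 5 n + 5) a_n = 0.
Thus a_{n+2} = (-2 n(n-1) + 5 n - 5) / ((n+1)(n+2)) * a_n.

Check with a_0 = 3, a_1 = -2 (apply the recurrence for n = 0, 1, 2, 3): a_0 = 3, a_1 = -2, a_2 = -15/2, a_3 = 0, a_4 = -5/8, a_5 = 0.

a_(n+2) = (-2 n(n-1) + 5 n - 5) / ((n+1)(n+2)) * a_n; check: a_0 = 3, a_1 = -2, a_2 = -15/2, a_3 = 0, a_4 = -5/8, a_5 = 0


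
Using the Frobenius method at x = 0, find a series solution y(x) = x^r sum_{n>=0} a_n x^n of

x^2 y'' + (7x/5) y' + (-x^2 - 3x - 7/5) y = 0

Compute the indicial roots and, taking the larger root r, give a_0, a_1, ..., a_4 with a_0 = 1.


Write in Frobenius form y'' + (p(x)/x) y' + (q(x)/x^2) y = 0:
  p(x) = 7/5,  q(x) = -x^2 - 3x - 7/5.
Indicial equation: r(r-1) + (7/5) r + (-7/5) = 0 -> roots r_1 = 1, r_2 = -7/5.
Take r = r_1 = 1. Let y(x) = x^r sum_{n>=0} a_n x^n with a_0 = 1.
Substitute y = x^r sum a_n x^n and match x^{r+n}. The recurrence is
  D(n) a_n - 3 a_{n-1} - 1 a_{n-2} = 0,  where D(n) = (r+n)(r+n-1) + (7/5)(r+n) + (-7/5).
  a_n = [3 a_{n-1} + 1 a_{n-2}] / D(n).
Since the indicial polynomial factors as (r - r_1)(r - r_2), D(n) = (r_1 + n - r_1)(r_1 + n - r_2) = n(n + 12/5).
Evaluating step by step (a_0 = 1):
  n = 1: D(1) = 1(1 + 12/5) = 17/5; numerator = 3(1) = 3; a_1 = (3)/(17/5) = 15/17
  n = 2: D(2) = 2(2 + 12/5) = 44/5; numerator = 3(15/17) + 1(1) = 62/17; a_2 = (62/17)/(44/5) = 155/374
  n = 3: D(3) = 3(3 + 12/5) = 81/5; numerator = 3(155/374) + 1(15/17) = 795/374; a_3 = (795/374)/(81/5) = 1325/10098
  n = 4: D(4) = 4(4 + 12/5) = 128/5; numerator = 3(1325/10098) + 1(155/374) = 80/99; a_4 = (80/99)/(128/5) = 25/792

r = 1; a_0 = 1; a_1 = 15/17; a_2 = 155/374; a_3 = 1325/10098; a_4 = 25/792


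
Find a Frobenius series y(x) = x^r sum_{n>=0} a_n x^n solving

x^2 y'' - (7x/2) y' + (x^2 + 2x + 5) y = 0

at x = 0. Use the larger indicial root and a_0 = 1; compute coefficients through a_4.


Write in Frobenius form y'' + (p(x)/x) y' + (q(x)/x^2) y = 0:
  p(x) = -7/2,  q(x) = x^2 + 2x + 5.
Indicial equation: r(r-1) + (-7/2) r + (5) = 0 -> roots r_1 = 5/2, r_2 = 2.
Take r = r_1 = 5/2. Let y(x) = x^r sum_{n>=0} a_n x^n with a_0 = 1.
Substitute y = x^r sum a_n x^n and match x^{r+n}. The recurrence is
  D(n) a_n + 2 a_{n-1} + 1 a_{n-2} = 0,  where D(n) = (r+n)(r+n-1) + (-7/2)(r+n) + (5).
  a_n = [-2 a_{n-1} - 1 a_{n-2}] / D(n).
Since the indicial polynomial factors as (r - r_1)(r - r_2), D(n) = (r_1 + n - r_1)(r_1 + n - r_2) = n(n + 1/2).
Evaluating step by step (a_0 = 1):
  n = 1: D(1) = 1(1 + 1/2) = 3/2; numerator = -2(1) = -2; a_1 = (-2)/(3/2) = -4/3
  n = 2: D(2) = 2(2 + 1/2) = 5; numerator = -2(-4/3) - 1(1) = 5/3; a_2 = (5/3)/(5) = 1/3
  n = 3: D(3) = 3(3 + 1/2) = 21/2; numerator = -2(1/3) - 1(-4/3) = 2/3; a_3 = (2/3)/(21/2) = 4/63
  n = 4: D(4) = 4(4 + 1/2) = 18; numerator = -2(4/63) - 1(1/3) = -29/63; a_4 = (-29/63)/(18) = -29/1134

r = 5/2; a_0 = 1; a_1 = -4/3; a_2 = 1/3; a_3 = 4/63; a_4 = -29/1134


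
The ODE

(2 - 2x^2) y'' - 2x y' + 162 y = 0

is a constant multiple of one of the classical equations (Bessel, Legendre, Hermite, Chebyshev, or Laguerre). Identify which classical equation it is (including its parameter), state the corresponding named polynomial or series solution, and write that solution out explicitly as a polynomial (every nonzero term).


All three coefficients share the factor 2; dividing through by 2 gives  (1 - x^2) y'' - x y' + 81 y = 0.
This matches the Chebyshev equation (1 - x^2) y'' - x y' + n^2 y = 0 (note the -x y' term, not -2x y') with n^2 = 81, so n = 9; the polynomial solution is T_9(x).
With y = sum_k a_k x^k, matching x^k gives (k+2)(k+1) a_{k+2} = (k^2 - n^2) a_k = (k - 9)(k + 9) a_k. The right side vanishes at k = 9, so the series with the parity of 9 terminates at degree 9.
Standard normalization: leading coefficient of T_n is 2^(n-1), so a_9 = 2^8 = 256. Work downward with a_k = (k+1)(k+2) a_{k+2} / ((k - 9)(k + 9)):
  a_7 = (8)(9)(256) / ((7 - 9)(7 + 9)) = 18432/(-32) = -576
  a_5 = (6)(7)(-576) / ((5 - 9)(5 + 9)) = -24192/(-56) = 432
  a_3 = (4)(5)(432) / ((3 - 9)(3 + 9)) = 8640/(-72) = -120
  a_1 = (2)(3)(-120) / ((1 - 9)(1 + 9)) = -720/(-80) = 9
Hence T_9(x) = 256 x^9 - 576 x^7 + 432 x^5 - 120 x^3 + 9 x.

T_9(x); series = 256 x^9 - 576 x^7 + 432 x^5 - 120 x^3 + 9 x


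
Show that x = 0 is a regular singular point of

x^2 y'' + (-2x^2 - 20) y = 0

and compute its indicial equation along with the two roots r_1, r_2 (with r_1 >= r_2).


Divide by x^2 to reach normal form y'' + P_1(x) y' + P_2(x) y = 0 with P_1(x) = 0 and P_2(x) = -2 - 20/x^2.
x = 0 is a singular point because the y-coefficient -2 - 20/x^2 has a pole at x = 0.
It is a regular singular point because x P_1(x) = p(x) = 0 and x^2 P_2(x) = q(x) = -2x^2 - 20 are polynomials, hence analytic at x = 0.
p(0) = 0,  q(0) = -20.
Indicial equation: r(r-1) + p(0) r + q(0) = 0, i.e. r^2 + (p(0) - 1) r + q(0) = 0, i.e. r^2 - 1 r - 20 = 0.
Discriminant: (-1)^2 - 4(-20) = 81, so r = (1 ± 9)/2.
Solving: r_1 = 5, r_2 = -4.

indicial: r^2 - 1 r - 20 = 0; roots r_1 = 5, r_2 = -4


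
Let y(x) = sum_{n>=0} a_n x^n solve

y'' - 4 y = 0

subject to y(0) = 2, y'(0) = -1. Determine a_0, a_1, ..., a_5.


Ansatz: y(x) = sum_{n>=0} a_n x^n, so y'(x) = sum_{n>=1} n a_n x^(n-1) and y''(x) = sum_{n>=2} n(n-1) a_n x^(n-2).
Substitute into P(x) y'' + Q(x) y' + R(x) y = 0 with P(x) = 1, Q(x) = 0, R(x) = -4, and match powers of x.
Initial conditions: a_0 = 2, a_1 = -1.
Setting the coefficient of each power of x to zero and solving order by order (substituting the coefficients already found):
  x^0: 2 a_2 - 4 a_0 = 0  ->  2 a_2 = 4 a_0 = 8  ->  a_2 = 4
  x^1: 6 a_3 - 4 a_1 = 0  ->  6 a_3 = 4 a_1 = -4  ->  a_3 = -2/3
  x^2: 12 a_4 - 4 a_2 = 0  ->  12 a_4 = 4 a_2 = 16  ->  a_4 = 4/3
  x^3: 20 a_5 - 4 a_3 = 0  ->  20 a_5 = 4 a_3 = -8/3  ->  a_5 = -2/15
Truncated series: y(x) = 2 - x + 4 x^2 - (2/3) x^3 + (4/3) x^4 - (2/15) x^5 + O(x^6).

a_0 = 2; a_1 = -1; a_2 = 4; a_3 = -2/3; a_4 = 4/3; a_5 = -2/15


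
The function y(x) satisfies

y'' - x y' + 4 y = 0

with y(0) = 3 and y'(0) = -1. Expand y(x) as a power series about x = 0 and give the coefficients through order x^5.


Ansatz: y(x) = sum_{n>=0} a_n x^n, so y'(x) = sum_{n>=1} n a_n x^(n-1) and y''(x) = sum_{n>=2} n(n-1) a_n x^(n-2).
Substitute into P(x) y'' + Q(x) y' + R(x) y = 0 with P(x) = 1, Q(x) = -x, R(x) = 4, and match powers of x.
Initial conditions: a_0 = 3, a_1 = -1.
Setting the coefficient of each power of x to zero and solving order by order (substituting the coefficients already found):
  x^0: 2 a_2 + 4 a_0 = 0  ->  2 a_2 = -4 a_0 = -12  ->  a_2 = -6
  x^1: 6 a_3 + 3 a_1 = 0  ->  6 a_3 = -3 a_1 = 3  ->  a_3 = 1/2
  x^2: 12 a_4 + 2 a_2 = 0  ->  12 a_4 = -2 a_2 = 12  ->  a_4 = 1
  x^3: 20 a_5 + a_3 = 0  ->  20 a_5 = -a_3 = -1/2  ->  a_5 = -1/40
Truncated series: y(x) = 3 - x - 6 x^2 + (1/2) x^3 + x^4 - (1/40) x^5 + O(x^6).

a_0 = 3; a_1 = -1; a_2 = -6; a_3 = 1/2; a_4 = 1; a_5 = -1/40


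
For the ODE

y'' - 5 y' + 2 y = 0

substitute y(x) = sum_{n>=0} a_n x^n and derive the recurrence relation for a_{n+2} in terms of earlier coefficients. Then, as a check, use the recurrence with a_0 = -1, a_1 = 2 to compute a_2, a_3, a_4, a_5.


Substitute y = sum_n a_n x^n.
y''(x) has coefficient (n+2)(n+1) a_{n+2} at x^n;
-5 y'(x) has coefficient -5 (n+1) a_{n+1} at x^n;
2 y(x) has coefficient 2 a_n at x^n.
Matching x^n: (n+2)(n+1) a_{n+2} - 5 (n+1) a_{n+1} + 2 a_n = 0.
Thus a_{n+2} = [5 (n+1) a_{n+1} - 2 a_n] / ((n+1)(n+2)).

Check with a_0 = -1, a_1 = 2 (apply the recurrence for n = 0, 1, 2, 3): a_0 = -1, a_1 = 2, a_2 = 6, a_3 = 28/3, a_4 = 32/3, a_5 = 146/15.

a_(n+2) = [5 (n+1) a_(n+1) - 2 a_n] / ((n+1)(n+2)); check: a_0 = -1, a_1 = 2, a_2 = 6, a_3 = 28/3, a_4 = 32/3, a_5 = 146/15


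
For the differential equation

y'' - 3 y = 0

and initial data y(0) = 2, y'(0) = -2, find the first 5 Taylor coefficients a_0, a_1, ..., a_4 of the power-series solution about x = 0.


Ansatz: y(x) = sum_{n>=0} a_n x^n, so y'(x) = sum_{n>=1} n a_n x^(n-1) and y''(x) = sum_{n>=2} n(n-1) a_n x^(n-2).
Substitute into P(x) y'' + Q(x) y' + R(x) y = 0 with P(x) = 1, Q(x) = 0, R(x) = -3, and match powers of x.
Initial conditions: a_0 = 2, a_1 = -2.
Setting the coefficient of each power of x to zero and solving order by order (substituting the coefficients already found):
  x^0: 2 a_2 - 3 a_0 = 0  ->  2 a_2 = 3 a_0 = 6  ->  a_2 = 3
  x^1: 6 a_3 - 3 a_1 = 0  ->  6 a_3 = 3 a_1 = -6  ->  a_3 = -1
  x^2: 12 a_4 - 3 a_2 = 0  ->  12 a_4 = 3 a_2 = 9  ->  a_4 = 3/4
Truncated series: y(x) = 2 - 2 x + 3 x^2 - x^3 + (3/4) x^4 + O(x^5).

a_0 = 2; a_1 = -2; a_2 = 3; a_3 = -1; a_4 = 3/4


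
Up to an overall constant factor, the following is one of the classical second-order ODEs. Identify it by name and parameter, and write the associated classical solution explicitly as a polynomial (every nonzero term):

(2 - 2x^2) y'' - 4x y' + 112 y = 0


All three coefficients share the factor 2; dividing through by 2 gives  (1 - x^2) y'' - 2x y' + 56 y = 0.
This matches the Legendre equation (1 - x^2) y'' - 2x y' + n(n+1) y = 0 (note the -2x y' term) with n(n+1) = 56, so n = 7; the polynomial solution is P_7(x).
With y = sum_k a_k x^k, matching x^k gives (k+2)(k+1) a_{k+2} = [k(k+1) - n(n+1)] a_k = (k - 7)(k + 8) a_k. The right side vanishes at k = 7, so the series with the parity of 7 terminates at degree 7.
Standard normalization (P_n(1) = 1): leading coefficient (2n)!/(2^n (n!)^2) = 87178291200/(128*25401600) = 429/16, so a_7 = 429/16. Work downward with a_k = (k+1)(k+2) a_{k+2} / ((k - 7)(k + 8)):
  a_5 = (6)(7)(429/16) / ((5 - 7)(5 + 8)) = (9009/8)/(-26) = -693/16
  a_3 = (4)(5)(-693/16) / ((3 - 7)(3 + 8)) = (-3465/4)/(-44) = 315/16
  a_1 = (2)(3)(315/16) / ((1 - 7)(1 + 8)) = (945/8)/(-54) = -35/16
Hence P_7(x) = 429 x^7/16 - 693 x^5/16 + 315 x^3/16 - 35 x/16.

P_7(x); series = 429 x^7/16 - 693 x^5/16 + 315 x^3/16 - 35 x/16


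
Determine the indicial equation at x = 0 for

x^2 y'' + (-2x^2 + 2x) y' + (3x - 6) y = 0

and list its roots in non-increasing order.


Divide by x^2 to reach normal form y'' + P_1(x) y' + P_2(x) y = 0 with P_1(x) = -2 + 2/x and P_2(x) = 3/x - 6/x^2.
x = 0 is a singular point because the y'-coefficient -2 + 2/x has a pole at x = 0 and the y-coefficient 3/x - 6/x^2 has a pole at x = 0.
It is a regular singular point because x P_1(x) = p(x) = 2 - 2x and x^2 P_2(x) = q(x) = 3x - 6 are polynomials, hence analytic at x = 0.
p(0) = 2,  q(0) = -6.
Indicial equation: r(r-1) + p(0) r + q(0) = 0, i.e. r^2 + (p(0) - 1) r + q(0) = 0, i.e. r^2 + 1 r - 6 = 0.
Discriminant: (1)^2 - 4(-6) = 25, so r = (-1 ± 5)/2.
Solving: r_1 = 2, r_2 = -3.

indicial: r^2 + 1 r - 6 = 0; roots r_1 = 2, r_2 = -3


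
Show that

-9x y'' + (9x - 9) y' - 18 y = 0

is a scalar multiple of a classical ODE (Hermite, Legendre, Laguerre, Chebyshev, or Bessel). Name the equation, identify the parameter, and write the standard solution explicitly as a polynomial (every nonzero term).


All three coefficients share the factor -9; dividing through by -9 gives  x y'' + (1 - x) y' + 2 y = 0.
This matches the Laguerre equation x y'' + (1 - x) y' + n y = 0 with n = 2; the polynomial solution is L_2(x).
With y = sum_k a_k x^k, matching x^k gives (k+1)k a_{k+1} + (k+1) a_{k+1} - k a_k + n a_k = 0, i.e. (k+1)^2 a_{k+1} = (k - n) a_k = (k - 2) a_k. The right side vanishes at k = 2, so the series terminates at degree 2.
Standard normalization L_n(0) = 1 gives a_0 = 1. Work upward with a_{k+1} = (k - 2) a_k / (k+1)^2:
  a_1 = (0 - 2)(1) / 1^2 = -2/1 = -2
  a_2 = (1 - 2)(-2) / 2^2 = 2/4 = 1/2
Hence L_2(x) = x^2/2 - 2 x + 1.

L_2(x); series = x^2/2 - 2 x + 1


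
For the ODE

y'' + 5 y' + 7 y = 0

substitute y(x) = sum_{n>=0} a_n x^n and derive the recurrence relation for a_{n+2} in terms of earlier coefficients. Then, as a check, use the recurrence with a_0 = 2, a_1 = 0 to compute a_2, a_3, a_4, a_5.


Substitute y = sum_n a_n x^n.
y''(x) has coefficient (n+2)(n+1) a_{n+2} at x^n;
5 y'(x) has coefficient 5 (n+1) a_{n+1} at x^n;
7 y(x) has coefficient 7 a_n at x^n.
Matching x^n: (n+2)(n+1) a_{n+2} + 5 (n+1) a_{n+1} + 7 a_n = 0.
Thus a_{n+2} = [-5 (n+1) a_{n+1} - 7 a_n] / ((n+1)(n+2)).

Check with a_0 = 2, a_1 = 0 (apply the recurrence for n = 0, 1, 2, 3): a_0 = 2, a_1 = 0, a_2 = -7, a_3 = 35/3, a_4 = -21/2, a_5 = 77/12.

a_(n+2) = [-5 (n+1) a_(n+1) - 7 a_n] / ((n+1)(n+2)); check: a_0 = 2, a_1 = 0, a_2 = -7, a_3 = 35/3, a_4 = -21/2, a_5 = 77/12


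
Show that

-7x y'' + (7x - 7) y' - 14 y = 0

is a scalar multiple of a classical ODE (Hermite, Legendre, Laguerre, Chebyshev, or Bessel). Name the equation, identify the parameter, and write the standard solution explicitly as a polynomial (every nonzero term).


All three coefficients share the factor -7; dividing through by -7 gives  x y'' + (1 - x) y' + 2 y = 0.
This matches the Laguerre equation x y'' + (1 - x) y' + n y = 0 with n = 2; the polynomial solution is L_2(x).
With y = sum_k a_k x^k, matching x^k gives (k+1)k a_{k+1} + (k+1) a_{k+1} - k a_k + n a_k = 0, i.e. (k+1)^2 a_{k+1} = (k - n) a_k = (k - 2) a_k. The right side vanishes at k = 2, so the series terminates at degree 2.
Standard normalization L_n(0) = 1 gives a_0 = 1. Work upward with a_{k+1} = (k - 2) a_k / (k+1)^2:
  a_1 = (0 - 2)(1) / 1^2 = -2/1 = -2
  a_2 = (1 - 2)(-2) / 2^2 = 2/4 = 1/2
Hence L_2(x) = x^2/2 - 2 x + 1.

L_2(x); series = x^2/2 - 2 x + 1


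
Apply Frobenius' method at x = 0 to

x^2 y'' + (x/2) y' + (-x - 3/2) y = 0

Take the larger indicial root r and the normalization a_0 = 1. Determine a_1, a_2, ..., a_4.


Write in Frobenius form y'' + (p(x)/x) y' + (q(x)/x^2) y = 0:
  p(x) = 1/2,  q(x) = -x - 3/2.
Indicial equation: r(r-1) + (1/2) r + (-3/2) = 0 -> roots r_1 = 3/2, r_2 = -1.
Take r = r_1 = 3/2. Let y(x) = x^r sum_{n>=0} a_n x^n with a_0 = 1.
Substitute y = x^r sum a_n x^n and match x^{r+n}. The recurrence is
  D(n) a_n - 1 a_{n-1} = 0,  where D(n) = (r+n)(r+n-1) + (1/2)(r+n) + (-3/2).
  a_n = 1 / D(n) * a_{n-1}.
Since the indicial polynomial factors as (r - r_1)(r - r_2), D(n) = (r_1 + n - r_1)(r_1 + n - r_2) = n(n + 5/2).
Evaluating step by step (a_0 = 1):
  n = 1: D(1) = 1(1 + 5/2) = 7/2; numerator = 1(1) = 1; a_1 = (1)/(7/2) = 2/7
  n = 2: D(2) = 2(2 + 5/2) = 9; numerator = 1(2/7) = 2/7; a_2 = (2/7)/(9) = 2/63
  n = 3: D(3) = 3(3 + 5/2) = 33/2; numerator = 1(2/63) = 2/63; a_3 = (2/63)/(33/2) = 4/2079
  n = 4: D(4) = 4(4 + 5/2) = 26; numerator = 1(4/2079) = 4/2079; a_4 = (4/2079)/(26) = 2/27027

r = 3/2; a_0 = 1; a_1 = 2/7; a_2 = 2/63; a_3 = 4/2079; a_4 = 2/27027


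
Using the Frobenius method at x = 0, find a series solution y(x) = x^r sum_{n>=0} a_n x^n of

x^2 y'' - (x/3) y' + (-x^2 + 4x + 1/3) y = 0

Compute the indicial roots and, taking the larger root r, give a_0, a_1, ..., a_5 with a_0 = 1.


Write in Frobenius form y'' + (p(x)/x) y' + (q(x)/x^2) y = 0:
  p(x) = -1/3,  q(x) = -x^2 + 4x + 1/3.
Indicial equation: r(r-1) + (-1/3) r + (1/3) = 0 -> roots r_1 = 1, r_2 = 1/3.
Take r = r_1 = 1. Let y(x) = x^r sum_{n>=0} a_n x^n with a_0 = 1.
Substitute y = x^r sum a_n x^n and match x^{r+n}. The recurrence is
  D(n) a_n + 4 a_{n-1} - 1 a_{n-2} = 0,  where D(n) = (r+n)(r+n-1) + (-1/3)(r+n) + (1/3).
  a_n = [-4 a_{n-1} + 1 a_{n-2}] / D(n).
Since the indicial polynomial factors as (r - r_1)(r - r_2), D(n) = (r_1 + n - r_1)(r_1 + n - r_2) = n(n + 2/3).
Evaluating step by step (a_0 = 1):
  n = 1: D(1) = 1(1 + 2/3) = 5/3; numerator = -4(1) = -4; a_1 = (-4)/(5/3) = -12/5
  n = 2: D(2) = 2(2 + 2/3) = 16/3; numerator = -4(-12/5) + 1(1) = 53/5; a_2 = (53/5)/(16/3) = 159/80
  n = 3: D(3) = 3(3 + 2/3) = 11; numerator = -4(159/80) + 1(-12/5) = -207/20; a_3 = (-207/20)/(11) = -207/220
  n = 4: D(4) = 4(4 + 2/3) = 56/3; numerator = -4(-207/220) + 1(159/80) = 5061/880; a_4 = (5061/880)/(56/3) = 2169/7040
  n = 5: D(5) = 5(5 + 2/3) = 85/3; numerator = -4(2169/7040) + 1(-207/220) = -765/352; a_5 = (-765/352)/(85/3) = -27/352

r = 1; a_0 = 1; a_1 = -12/5; a_2 = 159/80; a_3 = -207/220; a_4 = 2169/7040; a_5 = -27/352


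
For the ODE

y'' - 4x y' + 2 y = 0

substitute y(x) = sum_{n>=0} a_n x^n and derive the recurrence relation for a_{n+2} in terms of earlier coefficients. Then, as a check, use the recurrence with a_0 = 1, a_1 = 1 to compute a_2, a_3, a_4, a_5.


Substitute y = sum_n a_n x^n.
y''(x) has coefficient (n+2)(n+1) a_{n+2} at x^n;
-4 x y'(x) has coefficient -4 n a_n at x^n (shift);
2 y(x) has coefficient 2 a_n at x^n.
Matching x^n: (n+2)(n+1) a_{n+2} + (-4n + 2) a_n = 0.
Thus a_{n+2} = (4n - 2) / ((n+1)(n+2)) * a_n.

Check with a_0 = 1, a_1 = 1 (apply the recurrence for n = 0, 1, 2, 3): a_0 = 1, a_1 = 1, a_2 = -1, a_3 = 1/3, a_4 = -1/2, a_5 = 1/6.

a_(n+2) = (4n - 2) / ((n+1)(n+2)) * a_n; check: a_0 = 1, a_1 = 1, a_2 = -1, a_3 = 1/3, a_4 = -1/2, a_5 = 1/6


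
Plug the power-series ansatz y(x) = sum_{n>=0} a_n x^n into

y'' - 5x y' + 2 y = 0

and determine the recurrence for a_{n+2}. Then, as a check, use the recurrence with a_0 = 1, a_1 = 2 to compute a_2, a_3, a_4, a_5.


Substitute y = sum_n a_n x^n.
y''(x) has coefficient (n+2)(n+1) a_{n+2} at x^n;
-5 x y'(x) has coefficient -5 n a_n at x^n (shift);
2 y(x) has coefficient 2 a_n at x^n.
Matching x^n: (n+2)(n+1) a_{n+2} + (-5n + 2) a_n = 0.
Thus a_{n+2} = (5n - 2) / ((n+1)(n+2)) * a_n.

Check with a_0 = 1, a_1 = 2 (apply the recurrence for n = 0, 1, 2, 3): a_0 = 1, a_1 = 2, a_2 = -1, a_3 = 1, a_4 = -2/3, a_5 = 13/20.

a_(n+2) = (5n - 2) / ((n+1)(n+2)) * a_n; check: a_0 = 1, a_1 = 2, a_2 = -1, a_3 = 1, a_4 = -2/3, a_5 = 13/20


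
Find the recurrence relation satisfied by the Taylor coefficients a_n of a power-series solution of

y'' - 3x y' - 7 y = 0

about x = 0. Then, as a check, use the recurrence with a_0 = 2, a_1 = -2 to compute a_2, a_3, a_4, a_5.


Substitute y = sum_n a_n x^n.
y''(x) has coefficient (n+2)(n+1) a_{n+2} at x^n;
-3 x y'(x) has coefficient -3 n a_n at x^n (shift);
-7 y(x) has coefficient -7 a_n at x^n.
Matching x^n: (n+2)(n+1) a_{n+2} + (-3n - 7) a_n = 0.
Thus a_{n+2} = (3n + 7) / ((n+1)(n+2)) * a_n.

Check with a_0 = 2, a_1 = -2 (apply the recurrence for n = 0, 1, 2, 3): a_0 = 2, a_1 = -2, a_2 = 7, a_3 = -10/3, a_4 = 91/12, a_5 = -8/3.

a_(n+2) = (3n + 7) / ((n+1)(n+2)) * a_n; check: a_0 = 2, a_1 = -2, a_2 = 7, a_3 = -10/3, a_4 = 91/12, a_5 = -8/3


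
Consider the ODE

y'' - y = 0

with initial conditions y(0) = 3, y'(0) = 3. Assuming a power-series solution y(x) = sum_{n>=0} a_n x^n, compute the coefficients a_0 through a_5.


Ansatz: y(x) = sum_{n>=0} a_n x^n, so y'(x) = sum_{n>=1} n a_n x^(n-1) and y''(x) = sum_{n>=2} n(n-1) a_n x^(n-2).
Substitute into P(x) y'' + Q(x) y' + R(x) y = 0 with P(x) = 1, Q(x) = 0, R(x) = -1, and match powers of x.
Initial conditions: a_0 = 3, a_1 = 3.
Setting the coefficient of each power of x to zero and solving order by order (substituting the coefficients already found):
  x^0: 2 a_2 - a_0 = 0  ->  2 a_2 = a_0 = 3  ->  a_2 = 3/2
  x^1: 6 a_3 - a_1 = 0  ->  6 a_3 = a_1 = 3  ->  a_3 = 1/2
  x^2: 12 a_4 - a_2 = 0  ->  12 a_4 = a_2 = 3/2  ->  a_4 = 1/8
  x^3: 20 a_5 - a_3 = 0  ->  20 a_5 = a_3 = 1/2  ->  a_5 = 1/40
Truncated series: y(x) = 3 + 3 x + (3/2) x^2 + (1/2) x^3 + (1/8) x^4 + (1/40) x^5 + O(x^6).

a_0 = 3; a_1 = 3; a_2 = 3/2; a_3 = 1/2; a_4 = 1/8; a_5 = 1/40


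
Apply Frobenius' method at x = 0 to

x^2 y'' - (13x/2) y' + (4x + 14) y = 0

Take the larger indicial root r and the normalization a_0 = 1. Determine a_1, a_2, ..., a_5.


Write in Frobenius form y'' + (p(x)/x) y' + (q(x)/x^2) y = 0:
  p(x) = -13/2,  q(x) = 4x + 14.
Indicial equation: r(r-1) + (-13/2) r + (14) = 0 -> roots r_1 = 4, r_2 = 7/2.
Take r = r_1 = 4. Let y(x) = x^r sum_{n>=0} a_n x^n with a_0 = 1.
Substitute y = x^r sum a_n x^n and match x^{r+n}. The recurrence is
  D(n) a_n + 4 a_{n-1} = 0,  where D(n) = (r+n)(r+n-1) + (-13/2)(r+n) + (14).
  a_n = -4 / D(n) * a_{n-1}.
Since the indicial polynomial factors as (r - r_1)(r - r_2), D(n) = (r_1 + n - r_1)(r_1 + n - r_2) = n(n + 1/2).
Evaluating step by step (a_0 = 1):
  n = 1: D(1) = 1(1 + 1/2) = 3/2; numerator = -4(1) = -4; a_1 = (-4)/(3/2) = -8/3
  n = 2: D(2) = 2(2 + 1/2) = 5; numerator = -4(-8/3) = 32/3; a_2 = (32/3)/(5) = 32/15
  n = 3: D(3) = 3(3 + 1/2) = 21/2; numerator = -4(32/15) = -128/15; a_3 = (-128/15)/(21/2) = -256/315
  n = 4: D(4) = 4(4 + 1/2) = 18; numerator = -4(-256/315) = 1024/315; a_4 = (1024/315)/(18) = 512/2835
  n = 5: D(5) = 5(5 + 1/2) = 55/2; numerator = -4(512/2835) = -2048/2835; a_5 = (-2048/2835)/(55/2) = -4096/155925

r = 4; a_0 = 1; a_1 = -8/3; a_2 = 32/15; a_3 = -256/315; a_4 = 512/2835; a_5 = -4096/155925


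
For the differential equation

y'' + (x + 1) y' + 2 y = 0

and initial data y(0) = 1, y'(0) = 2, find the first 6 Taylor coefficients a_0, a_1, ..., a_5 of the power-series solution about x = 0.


Ansatz: y(x) = sum_{n>=0} a_n x^n, so y'(x) = sum_{n>=1} n a_n x^(n-1) and y''(x) = sum_{n>=2} n(n-1) a_n x^(n-2).
Substitute into P(x) y'' + Q(x) y' + R(x) y = 0 with P(x) = 1, Q(x) = x + 1, R(x) = 2, and match powers of x.
Initial conditions: a_0 = 1, a_1 = 2.
Setting the coefficient of each power of x to zero and solving order by order (substituting the coefficients already found):
  x^0: 2 a_2 + a_1 + 2 a_0 = 0  ->  2 a_2 = -a_1 - 2 a_0 = -4  ->  a_2 = -2
  x^1: 6 a_3 + 2 a_2 + 3 a_1 = 0  ->  6 a_3 = -2 a_2 - 3 a_1 = -2  ->  a_3 = -1/3
  x^2: 12 a_4 + 3 a_3 + 4 a_2 = 0  ->  12 a_4 = -3 a_3 - 4 a_2 = 9  ->  a_4 = 3/4
  x^3: 20 a_5 + 4 a_4 + 5 a_3 = 0  ->  20 a_5 = -4 a_4 - 5 a_3 = -4/3  ->  a_5 = -1/15
Truncated series: y(x) = 1 + 2 x - 2 x^2 - (1/3) x^3 + (3/4) x^4 - (1/15) x^5 + O(x^6).

a_0 = 1; a_1 = 2; a_2 = -2; a_3 = -1/3; a_4 = 3/4; a_5 = -1/15


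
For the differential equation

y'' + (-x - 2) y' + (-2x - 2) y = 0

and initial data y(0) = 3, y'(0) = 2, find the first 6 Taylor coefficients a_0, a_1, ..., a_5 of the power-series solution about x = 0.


Ansatz: y(x) = sum_{n>=0} a_n x^n, so y'(x) = sum_{n>=1} n a_n x^(n-1) and y''(x) = sum_{n>=2} n(n-1) a_n x^(n-2).
Substitute into P(x) y'' + Q(x) y' + R(x) y = 0 with P(x) = 1, Q(x) = -x - 2, R(x) = -2x - 2, and match powers of x.
Initial conditions: a_0 = 3, a_1 = 2.
Setting the coefficient of each power of x to zero and solving order by order (substituting the coefficients already found):
  x^0: 2 a_2 - 2 a_1 - 2 a_0 = 0  ->  2 a_2 = 2 a_1 + 2 a_0 = 10  ->  a_2 = 5
  x^1: 6 a_3 - 4 a_2 - 3 a_1 - 2 a_0 = 0  ->  6 a_3 = 4 a_2 + 3 a_1 + 2 a_0 = 32  ->  a_3 = 16/3
  x^2: 12 a_4 - 6 a_3 - 4 a_2 - 2 a_1 = 0  ->  12 a_4 = 6 a_3 + 4 a_2 + 2 a_1 = 56  ->  a_4 = 14/3
  x^3: 20 a_5 - 8 a_4 - 5 a_3 - 2 a_2 = 0  ->  20 a_5 = 8 a_4 + 5 a_3 + 2 a_2 = 74  ->  a_5 = 37/10
Truncated series: y(x) = 3 + 2 x + 5 x^2 + (16/3) x^3 + (14/3) x^4 + (37/10) x^5 + O(x^6).

a_0 = 3; a_1 = 2; a_2 = 5; a_3 = 16/3; a_4 = 14/3; a_5 = 37/10


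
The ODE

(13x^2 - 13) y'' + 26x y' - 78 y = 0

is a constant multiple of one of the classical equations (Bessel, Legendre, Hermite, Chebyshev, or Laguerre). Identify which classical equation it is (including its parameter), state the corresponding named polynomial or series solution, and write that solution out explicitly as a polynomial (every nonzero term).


All three coefficients share the factor -13; dividing through by -13 gives  (1 - x^2) y'' - 2x y' + 6 y = 0.
This matches the Legendre equation (1 - x^2) y'' - 2x y' + n(n+1) y = 0 (note the -2x y' term) with n(n+1) = 6, so n = 2; the polynomial solution is P_2(x).
With y = sum_k a_k x^k, matching x^k gives (k+2)(k+1) a_{k+2} = [k(k+1) - n(n+1)] a_k = (k - 2)(k + 3) a_k. The right side vanishes at k = 2, so the series with the parity of 2 terminates at degree 2.
Standard normalization (P_n(1) = 1): leading coefficient (2n)!/(2^n (n!)^2) = 24/(4*4) = 3/2, so a_2 = 3/2. Work downward with a_k = (k+1)(k+2) a_{k+2} / ((k - 2)(k + 3)):
  a_0 = (1)(2)(3/2) / ((0 - 2)(0 + 3)) = 3/(-6) = -1/2
Hence P_2(x) = 3 x^2/2 - 1/2.

P_2(x); series = 3 x^2/2 - 1/2


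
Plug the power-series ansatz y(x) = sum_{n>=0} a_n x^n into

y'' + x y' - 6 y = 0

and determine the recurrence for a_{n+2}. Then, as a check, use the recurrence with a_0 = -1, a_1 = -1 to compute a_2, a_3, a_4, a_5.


Substitute y = sum_n a_n x^n.
y''(x) has coefficient (n+2)(n+1) a_{n+2} at x^n;
x y'(x) has coefficient n a_n at x^n (shift);
-6 y(x) has coefficient -6 a_n at x^n.
Matching x^n: (n+2)(n+1) a_{n+2} + (n - 6) a_n = 0.
Thus a_{n+2} = (-n + 6) / ((n+1)(n+2)) * a_n.

Check with a_0 = -1, a_1 = -1 (apply the recurrence for n = 0, 1, 2, 3): a_0 = -1, a_1 = -1, a_2 = -3, a_3 = -5/6, a_4 = -1, a_5 = -1/8.

a_(n+2) = (-n + 6) / ((n+1)(n+2)) * a_n; check: a_0 = -1, a_1 = -1, a_2 = -3, a_3 = -5/6, a_4 = -1, a_5 = -1/8


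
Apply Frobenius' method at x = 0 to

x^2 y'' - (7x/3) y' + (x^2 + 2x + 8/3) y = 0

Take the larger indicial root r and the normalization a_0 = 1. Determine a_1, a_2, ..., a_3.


Write in Frobenius form y'' + (p(x)/x) y' + (q(x)/x^2) y = 0:
  p(x) = -7/3,  q(x) = x^2 + 2x + 8/3.
Indicial equation: r(r-1) + (-7/3) r + (8/3) = 0 -> roots r_1 = 2, r_2 = 4/3.
Take r = r_1 = 2. Let y(x) = x^r sum_{n>=0} a_n x^n with a_0 = 1.
Substitute y = x^r sum a_n x^n and match x^{r+n}. The recurrence is
  D(n) a_n + 2 a_{n-1} + 1 a_{n-2} = 0,  where D(n) = (r+n)(r+n-1) + (-7/3)(r+n) + (8/3).
  a_n = [-2 a_{n-1} - 1 a_{n-2}] / D(n).
Since the indicial polynomial factors as (r - r_1)(r - r_2), D(n) = (r_1 + n - r_1)(r_1 + n - r_2) = n(n + 2/3).
Evaluating step by step (a_0 = 1):
  n = 1: D(1) = 1(1 + 2/3) = 5/3; numerator = -2(1) = -2; a_1 = (-2)/(5/3) = -6/5
  n = 2: D(2) = 2(2 + 2/3) = 16/3; numerator = -2(-6/5) - 1(1) = 7/5; a_2 = (7/5)/(16/3) = 21/80
  n = 3: D(3) = 3(3 + 2/3) = 11; numerator = -2(21/80) - 1(-6/5) = 27/40; a_3 = (27/40)/(11) = 27/440

r = 2; a_0 = 1; a_1 = -6/5; a_2 = 21/80; a_3 = 27/440
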